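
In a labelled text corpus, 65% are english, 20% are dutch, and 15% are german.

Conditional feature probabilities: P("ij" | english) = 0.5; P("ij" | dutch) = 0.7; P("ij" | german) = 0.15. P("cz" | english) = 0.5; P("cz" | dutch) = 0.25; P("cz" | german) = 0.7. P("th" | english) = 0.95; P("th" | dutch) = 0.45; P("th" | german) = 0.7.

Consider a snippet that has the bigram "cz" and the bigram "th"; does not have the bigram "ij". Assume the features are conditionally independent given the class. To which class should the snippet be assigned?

english: 0.65 × (1−0.5) × 0.5 × 0.95 = 0.154375
dutch: 0.2 × (1−0.7) × 0.25 × 0.45 = 0.00675
german: 0.15 × (1−0.15) × 0.7 × 0.7 = 0.062475
Highest score → english.

english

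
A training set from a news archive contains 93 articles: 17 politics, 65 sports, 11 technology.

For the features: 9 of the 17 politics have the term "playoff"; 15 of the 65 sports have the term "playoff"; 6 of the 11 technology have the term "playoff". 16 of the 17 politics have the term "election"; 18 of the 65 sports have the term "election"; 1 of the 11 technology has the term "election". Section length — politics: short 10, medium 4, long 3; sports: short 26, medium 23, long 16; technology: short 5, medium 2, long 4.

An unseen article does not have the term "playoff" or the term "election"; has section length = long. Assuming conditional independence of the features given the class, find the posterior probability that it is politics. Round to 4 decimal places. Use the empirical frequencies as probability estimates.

politics: (17/93) × (8/17) × (1/17) × (3/17) ≈ 0.000892957
sports: (65/93) × (50/65) × (47/65) × (16/65) ≈ 0.0956926
technology: (11/93) × (5/11) × (10/11) × (4/11) ≈ 0.017773
P(politics | x) = 0.000892957 / 0.114358557 ≈ 0.0078

0.0078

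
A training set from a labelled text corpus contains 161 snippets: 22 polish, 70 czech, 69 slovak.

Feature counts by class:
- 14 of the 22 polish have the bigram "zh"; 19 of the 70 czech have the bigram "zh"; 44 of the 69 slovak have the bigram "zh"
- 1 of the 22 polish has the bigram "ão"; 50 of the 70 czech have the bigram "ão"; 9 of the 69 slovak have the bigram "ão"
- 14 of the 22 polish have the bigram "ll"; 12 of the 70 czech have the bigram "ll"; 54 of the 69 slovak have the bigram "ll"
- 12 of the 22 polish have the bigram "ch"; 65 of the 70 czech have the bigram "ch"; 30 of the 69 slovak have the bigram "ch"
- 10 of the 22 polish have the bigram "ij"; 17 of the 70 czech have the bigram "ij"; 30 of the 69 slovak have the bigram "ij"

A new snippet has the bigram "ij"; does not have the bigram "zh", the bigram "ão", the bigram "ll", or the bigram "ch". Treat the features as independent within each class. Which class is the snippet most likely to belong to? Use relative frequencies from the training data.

slovak

polish: (22/161) × (8/22) × (21/22) × (8/22) × (10/22) × (10/22) ≈ 0.00356355
czech: (70/161) × (51/70) × (20/70) × (58/70) × (5/70) × (17/70) ≈ 0.00130086
slovak: (69/161) × (25/69) × (60/69) × (15/69) × (39/69) × (30/69) ≈ 0.0072135
Highest score → slovak.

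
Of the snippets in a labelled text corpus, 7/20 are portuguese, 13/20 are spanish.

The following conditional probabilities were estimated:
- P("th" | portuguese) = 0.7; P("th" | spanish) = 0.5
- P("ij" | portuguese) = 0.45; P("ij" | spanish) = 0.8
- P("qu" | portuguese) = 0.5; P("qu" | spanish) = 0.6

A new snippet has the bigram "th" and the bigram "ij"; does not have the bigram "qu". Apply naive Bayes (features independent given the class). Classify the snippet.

portuguese: 0.35 × 0.7 × 0.45 × (1−0.5) = 0.055125
spanish: 0.65 × 0.5 × 0.8 × (1−0.6) = 0.104
Highest score → spanish.

spanish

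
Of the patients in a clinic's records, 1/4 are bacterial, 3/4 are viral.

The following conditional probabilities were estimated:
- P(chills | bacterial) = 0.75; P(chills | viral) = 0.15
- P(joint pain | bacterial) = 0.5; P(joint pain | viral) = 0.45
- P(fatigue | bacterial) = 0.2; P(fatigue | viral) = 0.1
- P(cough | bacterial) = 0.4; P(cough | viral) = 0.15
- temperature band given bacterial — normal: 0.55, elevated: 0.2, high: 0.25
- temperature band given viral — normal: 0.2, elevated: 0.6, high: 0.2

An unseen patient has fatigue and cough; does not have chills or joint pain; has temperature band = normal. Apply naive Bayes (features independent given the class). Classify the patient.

bacterial: 0.25 × (1−0.75) × (1−0.5) × 0.2 × 0.4 × 0.55 = 0.001375
viral: 0.75 × (1−0.15) × (1−0.45) × 0.1 × 0.15 × 0.2 = 0.001051875
Highest score → bacterial.

bacterial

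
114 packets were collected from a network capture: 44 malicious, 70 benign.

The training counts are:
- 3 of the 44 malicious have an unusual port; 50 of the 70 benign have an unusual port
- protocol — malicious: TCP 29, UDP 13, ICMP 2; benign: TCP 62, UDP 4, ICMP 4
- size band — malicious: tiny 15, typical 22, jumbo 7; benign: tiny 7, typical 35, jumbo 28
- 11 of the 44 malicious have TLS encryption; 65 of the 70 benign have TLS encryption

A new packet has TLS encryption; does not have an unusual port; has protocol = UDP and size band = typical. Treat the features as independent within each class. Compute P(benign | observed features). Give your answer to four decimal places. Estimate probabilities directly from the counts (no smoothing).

malicious: (44/114) × (41/44) × (13/44) × (22/44) × (11/44) ≈ 0.0132825
benign: (70/114) × (20/70) × (4/70) × (35/70) × (65/70) ≈ 0.00465449
P(benign | x) = 0.00465449 / 0.01793699 ≈ 0.2595

0.2595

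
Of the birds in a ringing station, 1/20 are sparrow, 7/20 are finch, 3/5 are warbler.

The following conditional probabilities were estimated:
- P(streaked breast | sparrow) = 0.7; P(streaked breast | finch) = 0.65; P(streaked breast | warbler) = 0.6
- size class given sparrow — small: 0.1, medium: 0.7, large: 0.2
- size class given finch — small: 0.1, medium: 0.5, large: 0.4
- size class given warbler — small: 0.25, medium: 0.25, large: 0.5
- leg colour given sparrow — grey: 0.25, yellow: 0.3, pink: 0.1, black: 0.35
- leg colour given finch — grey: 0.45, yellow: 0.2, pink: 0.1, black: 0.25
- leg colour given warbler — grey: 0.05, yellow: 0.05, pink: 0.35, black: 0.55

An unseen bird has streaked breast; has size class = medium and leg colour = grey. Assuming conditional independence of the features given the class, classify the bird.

finch

sparrow: 0.05 × 0.7 × 0.7 × 0.25 = 0.006125
finch: 0.35 × 0.65 × 0.5 × 0.45 = 0.0511875
warbler: 0.6 × 0.6 × 0.25 × 0.05 = 0.0045
Highest score → finch.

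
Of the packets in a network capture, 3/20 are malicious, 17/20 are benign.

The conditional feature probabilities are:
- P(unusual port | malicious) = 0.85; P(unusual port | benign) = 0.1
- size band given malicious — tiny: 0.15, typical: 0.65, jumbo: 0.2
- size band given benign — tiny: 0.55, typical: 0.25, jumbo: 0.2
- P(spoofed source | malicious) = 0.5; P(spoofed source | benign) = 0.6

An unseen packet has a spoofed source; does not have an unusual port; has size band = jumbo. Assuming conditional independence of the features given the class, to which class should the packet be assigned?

malicious: 0.15 × (1−0.85) × 0.2 × 0.5 = 0.00225
benign: 0.85 × (1−0.1) × 0.2 × 0.6 = 0.0918
Highest score → benign.

benign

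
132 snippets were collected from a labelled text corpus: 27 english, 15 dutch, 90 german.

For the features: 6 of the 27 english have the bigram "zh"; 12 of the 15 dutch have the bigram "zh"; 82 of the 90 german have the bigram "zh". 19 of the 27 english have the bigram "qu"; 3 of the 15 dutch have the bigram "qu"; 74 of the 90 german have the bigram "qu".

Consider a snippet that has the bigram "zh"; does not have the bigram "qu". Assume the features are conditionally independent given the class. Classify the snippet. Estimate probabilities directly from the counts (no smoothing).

german

english: (27/132) × (6/27) × (8/27) ≈ 0.013468
dutch: (15/132) × (12/15) × (12/15) ≈ 0.0727273
german: (90/132) × (82/90) × (16/90) ≈ 0.110438
Highest score → german.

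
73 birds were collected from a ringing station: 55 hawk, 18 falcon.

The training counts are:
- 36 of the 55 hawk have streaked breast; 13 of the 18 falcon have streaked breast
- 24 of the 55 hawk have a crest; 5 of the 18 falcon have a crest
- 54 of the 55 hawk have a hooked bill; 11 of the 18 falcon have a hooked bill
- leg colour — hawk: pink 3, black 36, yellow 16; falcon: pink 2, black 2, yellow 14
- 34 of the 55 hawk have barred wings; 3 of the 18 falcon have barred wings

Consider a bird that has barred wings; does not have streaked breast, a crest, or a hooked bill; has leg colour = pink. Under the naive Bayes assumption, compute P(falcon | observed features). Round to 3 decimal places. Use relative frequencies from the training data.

0.798

hawk: (55/73) × (19/55) × (31/55) × (1/55) × (3/55) × (34/55) ≈ 0.0000899377
falcon: (18/73) × (5/18) × (13/18) × (7/18) × (2/18) × (3/18) ≈ 0.000356246
P(falcon | x) = 0.000356246 / 0.0004461837 ≈ 0.798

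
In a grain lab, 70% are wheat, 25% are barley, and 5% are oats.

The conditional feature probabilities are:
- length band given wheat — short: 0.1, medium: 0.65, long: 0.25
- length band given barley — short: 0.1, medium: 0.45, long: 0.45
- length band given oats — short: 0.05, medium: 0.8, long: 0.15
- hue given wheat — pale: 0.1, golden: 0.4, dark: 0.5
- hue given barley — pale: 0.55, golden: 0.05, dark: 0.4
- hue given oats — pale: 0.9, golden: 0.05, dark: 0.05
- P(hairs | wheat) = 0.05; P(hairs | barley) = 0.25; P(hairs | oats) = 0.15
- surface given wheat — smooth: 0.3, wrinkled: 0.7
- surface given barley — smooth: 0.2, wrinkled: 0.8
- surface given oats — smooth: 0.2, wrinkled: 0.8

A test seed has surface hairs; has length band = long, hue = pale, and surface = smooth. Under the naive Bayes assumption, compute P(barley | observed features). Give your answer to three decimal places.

wheat: 0.7 × 0.25 × 0.1 × 0.05 × 0.3 = 0.0002625
barley: 0.25 × 0.45 × 0.55 × 0.25 × 0.2 = 0.00309375
oats: 0.05 × 0.15 × 0.9 × 0.15 × 0.2 = 0.0002025
P(barley | x) = 0.00309375 / 0.00355875 ≈ 0.869

0.869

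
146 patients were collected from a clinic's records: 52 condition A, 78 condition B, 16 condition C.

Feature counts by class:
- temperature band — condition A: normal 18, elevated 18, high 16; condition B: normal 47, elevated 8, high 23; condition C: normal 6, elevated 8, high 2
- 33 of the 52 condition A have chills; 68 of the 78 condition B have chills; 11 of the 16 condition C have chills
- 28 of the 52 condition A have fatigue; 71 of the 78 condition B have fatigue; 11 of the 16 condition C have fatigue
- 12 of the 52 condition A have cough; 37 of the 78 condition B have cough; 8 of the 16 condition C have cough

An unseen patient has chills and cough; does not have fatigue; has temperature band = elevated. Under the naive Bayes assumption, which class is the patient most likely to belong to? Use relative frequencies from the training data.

condition A

condition A: (52/146) × (18/52) × (33/52) × (24/52) × (12/52) ≈ 0.00833328
condition B: (78/146) × (8/78) × (68/78) × (7/78) × (37/78) ≈ 0.00203358
condition C: (16/146) × (8/16) × (11/16) × (5/16) × (8/16) ≈ 0.00588613
Highest score → condition A.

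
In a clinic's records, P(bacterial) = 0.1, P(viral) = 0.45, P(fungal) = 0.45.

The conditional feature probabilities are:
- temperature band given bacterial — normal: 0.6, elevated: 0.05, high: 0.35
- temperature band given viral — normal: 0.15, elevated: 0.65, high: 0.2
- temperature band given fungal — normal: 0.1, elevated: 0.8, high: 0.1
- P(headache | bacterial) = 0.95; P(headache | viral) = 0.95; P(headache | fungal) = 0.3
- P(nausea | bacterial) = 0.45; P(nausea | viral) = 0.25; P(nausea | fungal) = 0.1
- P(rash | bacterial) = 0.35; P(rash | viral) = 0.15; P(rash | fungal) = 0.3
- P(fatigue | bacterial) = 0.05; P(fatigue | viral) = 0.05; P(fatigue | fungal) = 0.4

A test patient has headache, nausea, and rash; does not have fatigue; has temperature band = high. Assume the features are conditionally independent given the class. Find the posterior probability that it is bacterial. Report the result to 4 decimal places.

bacterial: 0.1 × 0.35 × 0.95 × 0.45 × 0.35 × (1−0.05) = 0.00497503125
viral: 0.45 × 0.2 × 0.95 × 0.25 × 0.15 × (1−0.05) = 0.0030459375
fungal: 0.45 × 0.1 × 0.3 × 0.1 × 0.3 × (1−0.4) = 0.000243
P(bacterial | x) = 0.00497503125 / 0.00826396875 ≈ 0.6020

0.6020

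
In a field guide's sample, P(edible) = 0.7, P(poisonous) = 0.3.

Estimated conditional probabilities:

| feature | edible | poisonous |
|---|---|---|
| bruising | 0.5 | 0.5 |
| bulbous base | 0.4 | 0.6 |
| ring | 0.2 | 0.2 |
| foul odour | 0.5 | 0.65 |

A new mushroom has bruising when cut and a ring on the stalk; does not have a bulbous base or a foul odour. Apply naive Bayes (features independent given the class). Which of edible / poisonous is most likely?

edible: 0.7 × 0.5 × (1−0.4) × 0.2 × (1−0.5) = 0.021
poisonous: 0.3 × 0.5 × (1−0.6) × 0.2 × (1−0.65) = 0.0042
Highest score → edible.

edible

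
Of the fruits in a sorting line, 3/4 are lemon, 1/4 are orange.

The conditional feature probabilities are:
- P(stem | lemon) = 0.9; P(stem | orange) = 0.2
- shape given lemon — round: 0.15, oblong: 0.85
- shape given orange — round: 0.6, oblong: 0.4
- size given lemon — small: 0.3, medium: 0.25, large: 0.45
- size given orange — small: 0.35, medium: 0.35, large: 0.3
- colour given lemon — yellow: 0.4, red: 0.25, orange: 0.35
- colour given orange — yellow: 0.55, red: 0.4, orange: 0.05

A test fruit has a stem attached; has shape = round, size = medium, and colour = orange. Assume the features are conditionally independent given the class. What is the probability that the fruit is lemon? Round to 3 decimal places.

0.944

lemon: 0.75 × 0.9 × 0.15 × 0.25 × 0.35 = 0.008859375
orange: 0.25 × 0.2 × 0.6 × 0.35 × 0.05 = 0.000525
P(lemon | x) = 0.008859375 / 0.009384375 ≈ 0.944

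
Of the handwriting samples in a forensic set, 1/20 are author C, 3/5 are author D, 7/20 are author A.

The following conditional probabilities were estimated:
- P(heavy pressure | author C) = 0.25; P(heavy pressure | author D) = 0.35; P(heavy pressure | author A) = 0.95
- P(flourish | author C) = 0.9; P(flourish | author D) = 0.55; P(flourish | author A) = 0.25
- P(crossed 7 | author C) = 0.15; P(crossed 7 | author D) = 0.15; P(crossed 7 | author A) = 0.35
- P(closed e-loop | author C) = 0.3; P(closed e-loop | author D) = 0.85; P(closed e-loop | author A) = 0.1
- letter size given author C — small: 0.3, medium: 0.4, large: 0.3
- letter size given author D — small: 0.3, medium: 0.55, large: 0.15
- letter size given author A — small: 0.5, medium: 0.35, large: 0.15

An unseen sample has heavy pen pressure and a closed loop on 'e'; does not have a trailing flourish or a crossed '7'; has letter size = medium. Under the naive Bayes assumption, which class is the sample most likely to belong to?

author C: 0.05 × 0.25 × (1−0.9) × (1−0.15) × 0.3 × 0.4 = 0.0001275
author D: 0.6 × 0.35 × (1−0.55) × (1−0.15) × 0.85 × 0.55 = 0.0375519375
author A: 0.35 × 0.95 × (1−0.25) × (1−0.35) × 0.1 × 0.35 = 0.00567328125
Highest score → author D.

author D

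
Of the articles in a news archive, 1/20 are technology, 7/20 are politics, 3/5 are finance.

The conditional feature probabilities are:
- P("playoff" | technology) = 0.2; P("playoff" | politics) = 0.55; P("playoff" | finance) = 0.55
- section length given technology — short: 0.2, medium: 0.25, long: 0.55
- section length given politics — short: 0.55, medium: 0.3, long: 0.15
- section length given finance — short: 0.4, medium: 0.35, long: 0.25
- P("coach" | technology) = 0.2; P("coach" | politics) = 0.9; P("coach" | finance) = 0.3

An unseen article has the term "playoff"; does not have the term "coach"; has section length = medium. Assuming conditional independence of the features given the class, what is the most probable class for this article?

technology: 0.05 × 0.2 × 0.25 × (1−0.2) = 0.002
politics: 0.35 × 0.55 × 0.3 × (1−0.9) = 0.005775
finance: 0.6 × 0.55 × 0.35 × (1−0.3) = 0.08085
Highest score → finance.

finance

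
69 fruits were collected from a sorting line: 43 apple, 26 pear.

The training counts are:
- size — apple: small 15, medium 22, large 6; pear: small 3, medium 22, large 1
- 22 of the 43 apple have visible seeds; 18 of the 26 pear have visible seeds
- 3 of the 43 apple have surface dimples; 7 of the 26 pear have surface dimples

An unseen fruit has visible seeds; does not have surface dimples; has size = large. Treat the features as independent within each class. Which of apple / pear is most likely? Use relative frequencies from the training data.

apple: (43/69) × (6/43) × (22/43) × (40/43) ≈ 0.0413855
pear: (26/69) × (1/26) × (18/26) × (19/26) ≈ 0.00733213
Highest score → apple.

apple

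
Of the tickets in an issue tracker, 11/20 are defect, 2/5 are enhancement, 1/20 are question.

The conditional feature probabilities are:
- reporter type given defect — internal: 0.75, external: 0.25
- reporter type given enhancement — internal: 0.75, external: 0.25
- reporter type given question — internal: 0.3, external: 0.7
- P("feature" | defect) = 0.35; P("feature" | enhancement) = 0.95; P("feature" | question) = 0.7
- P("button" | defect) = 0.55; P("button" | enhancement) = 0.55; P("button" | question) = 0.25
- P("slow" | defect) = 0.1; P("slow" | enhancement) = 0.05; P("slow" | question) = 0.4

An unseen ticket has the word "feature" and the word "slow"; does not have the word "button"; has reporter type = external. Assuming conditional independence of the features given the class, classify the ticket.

defect: 0.55 × 0.25 × 0.35 × (1−0.55) × 0.1 = 0.002165625
enhancement: 0.4 × 0.25 × 0.95 × (1−0.55) × 0.05 = 0.0021375
question: 0.05 × 0.7 × 0.7 × (1−0.25) × 0.4 = 0.00735
Highest score → question.

question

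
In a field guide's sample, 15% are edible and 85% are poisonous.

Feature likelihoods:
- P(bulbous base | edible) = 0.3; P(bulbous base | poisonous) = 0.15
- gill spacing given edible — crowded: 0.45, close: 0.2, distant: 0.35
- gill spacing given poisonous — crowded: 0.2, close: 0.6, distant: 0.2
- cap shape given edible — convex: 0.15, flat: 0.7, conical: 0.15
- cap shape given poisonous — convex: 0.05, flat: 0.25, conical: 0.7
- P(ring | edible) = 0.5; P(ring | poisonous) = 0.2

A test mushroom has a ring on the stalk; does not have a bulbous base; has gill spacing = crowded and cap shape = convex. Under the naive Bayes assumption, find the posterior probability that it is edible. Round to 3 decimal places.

edible: 0.15 × (1−0.3) × 0.45 × 0.15 × 0.5 = 0.00354375
poisonous: 0.85 × (1−0.15) × 0.2 × 0.05 × 0.2 = 0.001445
P(edible | x) = 0.00354375 / 0.00498875 ≈ 0.710

0.710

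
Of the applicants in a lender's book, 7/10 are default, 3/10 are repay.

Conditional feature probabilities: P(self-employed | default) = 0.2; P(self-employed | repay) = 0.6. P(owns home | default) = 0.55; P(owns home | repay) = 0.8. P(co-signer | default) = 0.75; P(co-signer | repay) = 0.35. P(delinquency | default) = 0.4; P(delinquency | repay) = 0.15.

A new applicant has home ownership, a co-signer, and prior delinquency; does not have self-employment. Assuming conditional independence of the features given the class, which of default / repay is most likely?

default: 0.7 × (1−0.2) × 0.55 × 0.75 × 0.4 = 0.0924
repay: 0.3 × (1−0.6) × 0.8 × 0.35 × 0.15 = 0.00504
Highest score → default.

default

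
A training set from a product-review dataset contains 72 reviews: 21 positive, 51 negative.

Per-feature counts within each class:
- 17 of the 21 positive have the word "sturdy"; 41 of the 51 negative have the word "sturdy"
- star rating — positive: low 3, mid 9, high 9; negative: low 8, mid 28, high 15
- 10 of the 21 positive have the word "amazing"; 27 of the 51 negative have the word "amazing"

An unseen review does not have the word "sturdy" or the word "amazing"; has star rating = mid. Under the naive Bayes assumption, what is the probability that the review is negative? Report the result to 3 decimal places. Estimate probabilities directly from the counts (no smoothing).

positive: (21/72) × (4/21) × (9/21) × (11/21) ≈ 0.0124717
negative: (51/72) × (10/51) × (28/51) × (24/51) ≈ 0.0358836
P(negative | x) = 0.0358836 / 0.0483553 ≈ 0.742

0.742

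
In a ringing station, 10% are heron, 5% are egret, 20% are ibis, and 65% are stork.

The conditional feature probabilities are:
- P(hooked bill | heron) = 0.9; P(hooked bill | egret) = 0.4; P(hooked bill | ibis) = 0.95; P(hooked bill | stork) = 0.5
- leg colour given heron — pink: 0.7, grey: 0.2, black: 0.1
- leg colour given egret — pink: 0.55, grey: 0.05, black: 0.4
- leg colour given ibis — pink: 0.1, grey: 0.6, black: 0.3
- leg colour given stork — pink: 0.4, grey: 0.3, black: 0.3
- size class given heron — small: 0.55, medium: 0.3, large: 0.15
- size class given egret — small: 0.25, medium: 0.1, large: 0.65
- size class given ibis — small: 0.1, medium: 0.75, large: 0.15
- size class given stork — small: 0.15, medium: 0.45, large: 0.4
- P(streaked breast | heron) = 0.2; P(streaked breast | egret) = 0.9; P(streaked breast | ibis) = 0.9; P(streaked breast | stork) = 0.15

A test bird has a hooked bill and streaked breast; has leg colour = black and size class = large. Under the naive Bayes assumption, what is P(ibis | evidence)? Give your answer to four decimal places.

0.4161

heron: 0.1 × 0.9 × 0.1 × 0.15 × 0.2 = 0.00027
egret: 0.05 × 0.4 × 0.4 × 0.65 × 0.9 = 0.00468
ibis: 0.2 × 0.95 × 0.3 × 0.15 × 0.9 = 0.007695
stork: 0.65 × 0.5 × 0.3 × 0.4 × 0.15 = 0.00585
P(ibis | x) = 0.007695 / 0.018495 ≈ 0.4161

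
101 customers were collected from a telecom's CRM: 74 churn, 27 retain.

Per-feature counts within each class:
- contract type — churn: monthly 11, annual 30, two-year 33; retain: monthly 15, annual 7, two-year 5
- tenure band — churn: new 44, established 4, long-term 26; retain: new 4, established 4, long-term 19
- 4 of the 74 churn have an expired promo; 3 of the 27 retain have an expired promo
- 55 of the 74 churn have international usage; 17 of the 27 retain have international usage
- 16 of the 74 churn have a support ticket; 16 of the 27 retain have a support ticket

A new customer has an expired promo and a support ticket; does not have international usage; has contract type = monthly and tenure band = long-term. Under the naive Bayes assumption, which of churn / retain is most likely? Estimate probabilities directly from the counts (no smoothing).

retain

churn: (74/101) × (11/74) × (26/74) × (4/74) × (19/74) × (16/74) ≈ 0.000114829
retain: (27/101) × (15/27) × (19/27) × (3/27) × (10/27) × (16/27) ≈ 0.00254865
Highest score → retain.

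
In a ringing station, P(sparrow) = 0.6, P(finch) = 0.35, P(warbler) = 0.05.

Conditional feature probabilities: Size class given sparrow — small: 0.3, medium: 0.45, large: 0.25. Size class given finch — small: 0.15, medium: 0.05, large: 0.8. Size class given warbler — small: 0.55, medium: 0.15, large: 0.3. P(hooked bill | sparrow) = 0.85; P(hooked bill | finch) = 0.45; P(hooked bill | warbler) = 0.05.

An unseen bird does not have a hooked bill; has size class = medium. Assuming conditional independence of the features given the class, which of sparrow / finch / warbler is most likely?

sparrow: 0.6 × 0.45 × (1−0.85) = 0.0405
finch: 0.35 × 0.05 × (1−0.45) = 0.009625
warbler: 0.05 × 0.15 × (1−0.05) = 0.007125
Highest score → sparrow.

sparrow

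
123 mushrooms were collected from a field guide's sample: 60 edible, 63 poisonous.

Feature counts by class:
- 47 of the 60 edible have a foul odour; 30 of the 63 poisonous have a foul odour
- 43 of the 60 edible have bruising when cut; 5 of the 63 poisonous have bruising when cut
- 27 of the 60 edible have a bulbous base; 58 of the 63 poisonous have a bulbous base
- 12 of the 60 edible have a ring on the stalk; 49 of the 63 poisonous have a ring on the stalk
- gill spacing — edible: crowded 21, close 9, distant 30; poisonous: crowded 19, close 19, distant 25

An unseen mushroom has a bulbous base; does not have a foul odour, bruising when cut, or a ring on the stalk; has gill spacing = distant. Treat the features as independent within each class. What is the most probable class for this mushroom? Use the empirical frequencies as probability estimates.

edible: (60/123) × (13/60) × (17/60) × (27/60) × (48/60) × (30/60) ≈ 0.00539024
poisonous: (63/123) × (33/63) × (58/63) × (58/63) × (14/63) × (25/63) ≈ 0.0200526
Highest score → poisonous.

poisonous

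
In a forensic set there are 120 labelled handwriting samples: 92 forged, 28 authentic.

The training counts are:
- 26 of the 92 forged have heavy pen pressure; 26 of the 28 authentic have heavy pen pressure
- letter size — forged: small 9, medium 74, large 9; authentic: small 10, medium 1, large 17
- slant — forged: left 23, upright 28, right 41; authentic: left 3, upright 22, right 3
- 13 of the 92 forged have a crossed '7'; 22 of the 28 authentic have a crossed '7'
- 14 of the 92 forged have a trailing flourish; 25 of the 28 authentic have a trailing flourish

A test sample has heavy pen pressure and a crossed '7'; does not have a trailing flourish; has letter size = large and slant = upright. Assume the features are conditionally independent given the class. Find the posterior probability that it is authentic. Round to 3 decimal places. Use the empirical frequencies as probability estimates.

forged: (92/120) × (26/92) × (9/92) × (28/92) × (13/92) × (78/92) ≈ 0.000772822
authentic: (28/120) × (26/28) × (17/28) × (22/28) × (22/28) × (3/28) ≈ 0.00870113
P(authentic | x) = 0.00870113 / 0.009473952 ≈ 0.918

0.918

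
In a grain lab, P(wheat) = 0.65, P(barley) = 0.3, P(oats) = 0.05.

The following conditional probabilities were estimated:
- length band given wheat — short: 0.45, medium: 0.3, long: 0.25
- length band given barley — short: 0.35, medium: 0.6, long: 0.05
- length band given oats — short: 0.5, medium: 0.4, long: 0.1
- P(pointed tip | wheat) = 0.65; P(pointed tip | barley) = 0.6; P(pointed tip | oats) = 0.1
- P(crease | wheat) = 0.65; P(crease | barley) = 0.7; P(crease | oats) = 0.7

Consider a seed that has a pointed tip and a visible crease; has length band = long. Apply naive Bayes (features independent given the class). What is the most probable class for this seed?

wheat: 0.65 × 0.25 × 0.65 × 0.65 = 0.06865625
barley: 0.3 × 0.05 × 0.6 × 0.7 = 0.0063
oats: 0.05 × 0.1 × 0.1 × 0.7 = 0.00035
Highest score → wheat.

wheat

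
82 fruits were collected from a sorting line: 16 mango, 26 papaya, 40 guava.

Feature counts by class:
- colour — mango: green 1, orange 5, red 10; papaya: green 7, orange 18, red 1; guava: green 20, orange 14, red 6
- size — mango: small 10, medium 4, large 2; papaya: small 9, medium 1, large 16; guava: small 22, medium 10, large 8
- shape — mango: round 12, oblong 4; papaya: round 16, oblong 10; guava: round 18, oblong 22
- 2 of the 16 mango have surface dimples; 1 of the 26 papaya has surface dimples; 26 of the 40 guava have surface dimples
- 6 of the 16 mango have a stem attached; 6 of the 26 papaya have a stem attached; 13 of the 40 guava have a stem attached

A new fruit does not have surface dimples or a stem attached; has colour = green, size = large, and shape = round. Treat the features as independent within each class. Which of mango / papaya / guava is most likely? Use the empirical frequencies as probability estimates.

mango: (16/82) × (1/16) × (2/16) × (12/16) × (14/16) × (10/16) ≈ 0.000625238
papaya: (26/82) × (7/26) × (16/26) × (16/26) × (25/26) × (20/26) ≈ 0.0239112
guava: (40/82) × (20/40) × (8/40) × (18/40) × (14/40) × (27/40) ≈ 0.00518598
Highest score → papaya.

papaya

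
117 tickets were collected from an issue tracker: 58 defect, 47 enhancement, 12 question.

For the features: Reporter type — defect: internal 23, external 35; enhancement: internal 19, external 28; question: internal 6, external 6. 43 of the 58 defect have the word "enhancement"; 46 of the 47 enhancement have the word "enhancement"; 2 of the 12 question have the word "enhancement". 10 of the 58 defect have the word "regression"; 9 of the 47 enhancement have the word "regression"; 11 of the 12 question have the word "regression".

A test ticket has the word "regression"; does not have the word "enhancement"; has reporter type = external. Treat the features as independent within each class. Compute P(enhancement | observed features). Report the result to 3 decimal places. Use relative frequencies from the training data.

defect: (58/117) × (35/58) × (15/58) × (10/58) ≈ 0.0133388
enhancement: (47/117) × (28/47) × (1/47) × (9/47) ≈ 0.000975032
question: (12/117) × (6/12) × (10/12) × (11/12) ≈ 0.0391738
P(enhancement | x) = 0.000975032 / 0.053487632 ≈ 0.018

0.018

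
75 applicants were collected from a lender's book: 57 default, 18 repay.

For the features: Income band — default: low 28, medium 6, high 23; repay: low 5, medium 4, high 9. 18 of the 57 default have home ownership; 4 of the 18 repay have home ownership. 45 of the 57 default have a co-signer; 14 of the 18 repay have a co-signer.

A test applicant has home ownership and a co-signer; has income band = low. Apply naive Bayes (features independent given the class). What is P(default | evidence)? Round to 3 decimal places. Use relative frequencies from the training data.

default: (57/75) × (28/57) × (18/57) × (45/57) ≈ 0.0930748
repay: (18/75) × (5/18) × (4/18) × (14/18) ≈ 0.0115226
P(default | x) = 0.0930748 / 0.1045974 ≈ 0.890

0.890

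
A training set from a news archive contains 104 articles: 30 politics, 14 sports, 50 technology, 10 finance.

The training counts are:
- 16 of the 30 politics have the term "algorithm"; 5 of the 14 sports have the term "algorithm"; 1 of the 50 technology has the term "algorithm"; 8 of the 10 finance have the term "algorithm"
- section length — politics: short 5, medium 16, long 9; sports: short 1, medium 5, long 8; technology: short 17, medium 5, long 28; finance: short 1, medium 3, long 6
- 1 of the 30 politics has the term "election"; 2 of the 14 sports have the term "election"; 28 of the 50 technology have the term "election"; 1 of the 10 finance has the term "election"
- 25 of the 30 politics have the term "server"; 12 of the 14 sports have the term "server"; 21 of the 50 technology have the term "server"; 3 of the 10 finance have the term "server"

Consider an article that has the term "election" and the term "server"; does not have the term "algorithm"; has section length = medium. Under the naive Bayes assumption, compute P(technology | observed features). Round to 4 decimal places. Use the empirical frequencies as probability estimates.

0.6506

politics: (30/104) × (14/30) × (16/30) × (1/30) × (25/30) ≈ 0.0019943
sports: (14/104) × (9/14) × (5/14) × (2/14) × (12/14) ≈ 0.00378448
technology: (50/104) × (49/50) × (5/50) × (28/50) × (21/50) ≈ 0.0110815
finance: (10/104) × (2/10) × (3/10) × (1/10) × (3/10) ≈ 0.000173077
P(technology | x) = 0.0110815 / 0.017033357 ≈ 0.6506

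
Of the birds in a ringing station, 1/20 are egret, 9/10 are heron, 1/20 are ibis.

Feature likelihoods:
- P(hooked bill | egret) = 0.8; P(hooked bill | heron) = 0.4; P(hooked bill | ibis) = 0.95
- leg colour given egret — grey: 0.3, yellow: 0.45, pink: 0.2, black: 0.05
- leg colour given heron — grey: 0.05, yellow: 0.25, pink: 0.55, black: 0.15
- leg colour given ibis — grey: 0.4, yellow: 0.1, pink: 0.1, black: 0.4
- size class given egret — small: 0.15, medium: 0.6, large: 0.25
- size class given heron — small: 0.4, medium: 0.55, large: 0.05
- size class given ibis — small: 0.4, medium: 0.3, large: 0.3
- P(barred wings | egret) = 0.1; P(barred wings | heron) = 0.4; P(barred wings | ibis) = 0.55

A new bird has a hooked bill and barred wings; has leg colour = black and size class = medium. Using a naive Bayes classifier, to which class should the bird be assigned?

heron

egret: 0.05 × 0.8 × 0.05 × 0.6 × 0.1 = 0.00012
heron: 0.9 × 0.4 × 0.15 × 0.55 × 0.4 = 0.01188
ibis: 0.05 × 0.95 × 0.4 × 0.3 × 0.55 = 0.003135
Highest score → heron.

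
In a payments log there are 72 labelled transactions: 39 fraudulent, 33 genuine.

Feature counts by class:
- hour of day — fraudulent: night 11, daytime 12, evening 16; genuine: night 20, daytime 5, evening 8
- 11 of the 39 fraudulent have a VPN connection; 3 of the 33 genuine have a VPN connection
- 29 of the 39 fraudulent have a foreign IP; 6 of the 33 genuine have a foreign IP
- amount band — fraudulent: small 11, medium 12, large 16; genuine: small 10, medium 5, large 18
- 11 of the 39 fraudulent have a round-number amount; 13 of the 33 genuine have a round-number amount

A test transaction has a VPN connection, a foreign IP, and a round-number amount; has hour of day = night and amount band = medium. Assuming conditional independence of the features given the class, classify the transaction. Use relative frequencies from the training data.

fraudulent

fraudulent: (39/72) × (11/39) × (11/39) × (29/39) × (12/39) × (11/39) ≈ 0.00278078
genuine: (33/72) × (20/33) × (3/33) × (6/33) × (5/33) × (13/33) ≈ 0.000274049
Highest score → fraudulent.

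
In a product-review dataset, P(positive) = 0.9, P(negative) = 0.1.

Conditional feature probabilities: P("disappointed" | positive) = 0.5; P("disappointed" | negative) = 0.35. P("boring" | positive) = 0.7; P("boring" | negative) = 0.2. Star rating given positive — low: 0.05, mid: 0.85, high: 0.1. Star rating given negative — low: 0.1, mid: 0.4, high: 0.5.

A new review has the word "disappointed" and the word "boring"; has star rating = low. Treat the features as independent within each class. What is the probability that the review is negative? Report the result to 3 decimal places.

positive: 0.9 × 0.5 × 0.7 × 0.05 = 0.01575
negative: 0.1 × 0.35 × 0.2 × 0.1 = 0.0007
P(negative | x) = 0.0007 / 0.01645 ≈ 0.043

0.043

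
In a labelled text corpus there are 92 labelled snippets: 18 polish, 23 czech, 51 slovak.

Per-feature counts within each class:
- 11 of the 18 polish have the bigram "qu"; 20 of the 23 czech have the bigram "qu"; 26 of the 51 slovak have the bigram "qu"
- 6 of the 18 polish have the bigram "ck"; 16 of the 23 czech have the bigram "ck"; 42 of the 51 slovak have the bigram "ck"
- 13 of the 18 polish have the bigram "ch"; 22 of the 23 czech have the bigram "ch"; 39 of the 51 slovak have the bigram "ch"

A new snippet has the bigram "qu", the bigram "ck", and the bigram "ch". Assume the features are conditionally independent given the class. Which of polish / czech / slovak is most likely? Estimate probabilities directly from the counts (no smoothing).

slovak

polish: (18/92) × (11/18) × (6/18) × (13/18) ≈ 0.0287842
czech: (23/92) × (20/23) × (16/23) × (22/23) ≈ 0.144654
slovak: (51/92) × (26/51) × (42/51) × (39/51) ≈ 0.177975
Highest score → slovak.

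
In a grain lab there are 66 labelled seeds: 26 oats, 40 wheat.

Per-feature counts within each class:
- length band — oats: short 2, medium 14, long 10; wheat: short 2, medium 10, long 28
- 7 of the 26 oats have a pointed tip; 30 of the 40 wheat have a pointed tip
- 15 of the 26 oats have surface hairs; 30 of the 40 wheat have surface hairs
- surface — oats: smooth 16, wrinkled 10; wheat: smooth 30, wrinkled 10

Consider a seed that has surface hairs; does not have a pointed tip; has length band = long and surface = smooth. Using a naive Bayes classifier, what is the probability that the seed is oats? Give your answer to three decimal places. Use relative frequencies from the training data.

oats: (26/66) × (10/26) × (19/26) × (15/26) × (16/26) ≈ 0.0393098
wheat: (40/66) × (28/40) × (10/40) × (30/40) × (30/40) ≈ 0.0596591
P(oats | x) = 0.0393098 / 0.0989689 ≈ 0.397

0.397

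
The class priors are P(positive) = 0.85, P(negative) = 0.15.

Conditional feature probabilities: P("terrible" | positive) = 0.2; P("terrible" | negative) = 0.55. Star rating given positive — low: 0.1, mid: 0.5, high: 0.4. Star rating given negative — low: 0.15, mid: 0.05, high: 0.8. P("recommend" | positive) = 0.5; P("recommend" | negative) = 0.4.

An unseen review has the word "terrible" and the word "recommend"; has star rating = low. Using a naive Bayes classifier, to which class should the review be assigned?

positive

positive: 0.85 × 0.2 × 0.1 × 0.5 = 0.0085
negative: 0.15 × 0.55 × 0.15 × 0.4 = 0.00495
Highest score → positive.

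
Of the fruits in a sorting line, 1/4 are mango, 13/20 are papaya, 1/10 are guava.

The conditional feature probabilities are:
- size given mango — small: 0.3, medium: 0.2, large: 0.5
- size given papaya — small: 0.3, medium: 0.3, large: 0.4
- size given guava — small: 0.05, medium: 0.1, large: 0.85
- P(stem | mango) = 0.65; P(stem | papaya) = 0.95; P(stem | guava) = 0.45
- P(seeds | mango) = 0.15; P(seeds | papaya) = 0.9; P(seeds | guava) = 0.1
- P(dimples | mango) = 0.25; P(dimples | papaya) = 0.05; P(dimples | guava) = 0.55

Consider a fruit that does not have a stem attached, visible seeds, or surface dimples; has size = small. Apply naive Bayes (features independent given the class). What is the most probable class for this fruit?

mango: 0.25 × 0.3 × (1−0.65) × (1−0.15) × (1−0.25) = 0.016734375
papaya: 0.65 × 0.3 × (1−0.95) × (1−0.9) × (1−0.05) = 0.00092625
guava: 0.1 × 0.05 × (1−0.45) × (1−0.1) × (1−0.55) = 0.00111375
Highest score → mango.

mango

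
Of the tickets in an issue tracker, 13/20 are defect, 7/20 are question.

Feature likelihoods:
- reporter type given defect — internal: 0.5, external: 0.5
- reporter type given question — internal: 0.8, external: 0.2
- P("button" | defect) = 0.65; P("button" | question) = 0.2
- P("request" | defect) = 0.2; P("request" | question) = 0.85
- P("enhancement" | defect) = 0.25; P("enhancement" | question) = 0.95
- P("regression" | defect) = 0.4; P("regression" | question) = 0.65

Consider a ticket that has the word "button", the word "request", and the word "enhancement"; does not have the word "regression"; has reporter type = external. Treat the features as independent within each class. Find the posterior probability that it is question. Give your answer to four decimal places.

defect: 0.65 × 0.5 × 0.65 × 0.2 × 0.25 × (1−0.4) = 0.0063375
question: 0.35 × 0.2 × 0.2 × 0.85 × 0.95 × (1−0.65) = 0.00395675
P(question | x) = 0.00395675 / 0.01029425 ≈ 0.3844

0.3844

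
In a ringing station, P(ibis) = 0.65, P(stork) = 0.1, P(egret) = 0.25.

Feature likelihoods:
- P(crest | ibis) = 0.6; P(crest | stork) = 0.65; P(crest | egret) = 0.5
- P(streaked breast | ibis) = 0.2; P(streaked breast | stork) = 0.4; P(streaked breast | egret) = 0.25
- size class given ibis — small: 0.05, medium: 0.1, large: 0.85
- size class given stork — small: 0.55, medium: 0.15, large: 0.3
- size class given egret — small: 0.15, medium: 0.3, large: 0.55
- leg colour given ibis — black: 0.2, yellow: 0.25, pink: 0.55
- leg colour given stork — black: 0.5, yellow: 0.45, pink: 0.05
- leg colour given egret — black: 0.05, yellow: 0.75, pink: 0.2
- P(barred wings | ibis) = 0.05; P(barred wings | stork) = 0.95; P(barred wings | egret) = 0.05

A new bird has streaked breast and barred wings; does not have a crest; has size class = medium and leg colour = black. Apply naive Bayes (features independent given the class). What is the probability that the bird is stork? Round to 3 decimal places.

ibis: 0.65 × (1−0.6) × 0.2 × 0.1 × 0.2 × 0.05 = 0.000052
stork: 0.1 × (1−0.65) × 0.4 × 0.15 × 0.5 × 0.95 = 0.0009975
egret: 0.25 × (1−0.5) × 0.25 × 0.3 × 0.05 × 0.05 = 0.0000234375
P(stork | x) = 0.0009975 / 0.0010729375 ≈ 0.930

0.930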